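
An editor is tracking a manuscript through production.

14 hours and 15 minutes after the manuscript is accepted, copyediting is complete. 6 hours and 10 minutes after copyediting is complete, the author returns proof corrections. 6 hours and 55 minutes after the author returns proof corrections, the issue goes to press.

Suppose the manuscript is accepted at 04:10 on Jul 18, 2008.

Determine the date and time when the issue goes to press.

The manuscript is accepted: 04:10 Jul 18, 2008.
Copyediting is complete: 04:10 Jul 18, 2008 + 14h15m = 18:25 Jul 18, 2008.
The author returns proof corrections: 18:25 Jul 18, 2008 + 6h10m = 00:35 Jul 19, 2008.
The issue goes to press: 00:35 Jul 19, 2008 + 6h55m = 07:30 Jul 19, 2008.

07:30 on Jul 19, 2008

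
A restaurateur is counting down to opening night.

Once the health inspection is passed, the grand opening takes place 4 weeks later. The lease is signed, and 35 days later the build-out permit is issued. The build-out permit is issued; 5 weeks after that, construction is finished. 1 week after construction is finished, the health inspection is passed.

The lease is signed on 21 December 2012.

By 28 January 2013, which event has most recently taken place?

The build-out permit is issued

The lease is signed: Dec 21, 2012.
The build-out permit is issued: Dec 21, 2012 + 35 days = Jan 25, 2013.
Construction is finished: Jan 25, 2013 + 5 weeks = Mar 1, 2013.
The health inspection is passed: Mar 1, 2013 + 1 week = Mar 8, 2013.
The grand opening takes place: Mar 8, 2013 + 4 weeks = Apr 5, 2013.
Jan 28, 2013 falls between when the build-out permit is issued (Jan 25, 2013) and when construction is finished (Mar 1, 2013).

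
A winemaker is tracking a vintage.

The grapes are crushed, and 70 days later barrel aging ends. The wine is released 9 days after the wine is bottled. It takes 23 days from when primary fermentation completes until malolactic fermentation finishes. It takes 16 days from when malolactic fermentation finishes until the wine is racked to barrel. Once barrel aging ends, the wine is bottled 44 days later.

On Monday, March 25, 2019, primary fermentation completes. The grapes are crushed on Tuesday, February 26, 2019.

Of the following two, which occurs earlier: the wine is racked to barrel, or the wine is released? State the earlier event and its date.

The wine is racked to barrel — Friday, May 3, 2019

Primary fermentation completes: Mar 25, 2019.
Malolactic fermentation finishes: Mar 25, 2019 + 23 days = Apr 17, 2019.
The wine is racked to barrel: Apr 17, 2019 + 16 days = May 3, 2019.
The grapes are crushed: Feb 26, 2019.
Barrel aging ends: Feb 26, 2019 + 70 days = May 7, 2019.
The wine is bottled: May 7, 2019 + 44 days = Jun 20, 2019.
The wine is released: Jun 20, 2019 + 9 days = Jun 29, 2019.
Comparing: the wine is racked to barrel on May 3, 2019 vs the wine is released on Jun 29, 2019. Earlier: the wine is racked to barrel.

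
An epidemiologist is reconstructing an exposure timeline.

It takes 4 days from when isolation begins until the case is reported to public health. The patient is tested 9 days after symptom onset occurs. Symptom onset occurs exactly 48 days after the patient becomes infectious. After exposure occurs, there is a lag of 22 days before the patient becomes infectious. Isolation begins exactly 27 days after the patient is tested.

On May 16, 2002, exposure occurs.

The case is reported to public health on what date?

September 3, 2002

Exposure occurs: May 16, 2002.
The patient becomes infectious: May 16, 2002 + 22 days = Jun 7, 2002.
Symptom onset occurs: Jun 7, 2002 + 48 days = Jul 25, 2002.
The patient is tested: Jul 25, 2002 + 9 days = Aug 3, 2002.
Isolation begins: Aug 3, 2002 + 27 days = Aug 30, 2002.
The case is reported to public health: Aug 30, 2002 + 4 days = Sep 3, 2002.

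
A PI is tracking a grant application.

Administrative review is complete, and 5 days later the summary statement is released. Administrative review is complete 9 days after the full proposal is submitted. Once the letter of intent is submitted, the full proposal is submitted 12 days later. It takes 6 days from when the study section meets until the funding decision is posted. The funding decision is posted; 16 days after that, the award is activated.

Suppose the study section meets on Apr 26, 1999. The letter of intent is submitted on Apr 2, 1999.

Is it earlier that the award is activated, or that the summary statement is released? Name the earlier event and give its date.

The study section meets: Apr 26, 1999.
The funding decision is posted: Apr 26, 1999 + 6 days = May 2, 1999.
The award is activated: May 2, 1999 + 16 days = May 18, 1999.
The letter of intent is submitted: Apr 2, 1999.
The full proposal is submitted: Apr 2, 1999 + 12 days = Apr 14, 1999.
Administrative review is complete: Apr 14, 1999 + 9 days = Apr 23, 1999.
The summary statement is released: Apr 23, 1999 + 5 days = Apr 28, 1999.
Comparing: the award is activated on May 18, 1999 vs the summary statement is released on Apr 28, 1999. Earlier: the summary statement is released.

The summary statement is released — Apr 28, 1999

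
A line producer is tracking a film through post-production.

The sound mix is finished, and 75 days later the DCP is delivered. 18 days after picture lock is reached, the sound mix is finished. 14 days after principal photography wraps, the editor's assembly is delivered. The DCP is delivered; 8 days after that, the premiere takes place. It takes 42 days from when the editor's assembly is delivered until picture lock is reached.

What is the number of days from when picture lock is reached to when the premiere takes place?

101 days

Causal path: picture lock is reached → the sound mix is finished → the DCP is delivered → the premiere takes place.
Total delay along the path: 18 + 75 + 8 = 101 days.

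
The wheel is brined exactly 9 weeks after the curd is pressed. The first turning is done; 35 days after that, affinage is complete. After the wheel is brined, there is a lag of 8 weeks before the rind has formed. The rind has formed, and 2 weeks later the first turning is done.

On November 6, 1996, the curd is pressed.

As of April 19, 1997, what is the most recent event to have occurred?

The first turning is done

The curd is pressed: Nov 6, 1996.
The wheel is brined: Nov 6, 1996 + 9 weeks = Jan 8, 1997.
The rind has formed: Jan 8, 1997 + 8 weeks = Mar 5, 1997.
The first turning is done: Mar 5, 1997 + 2 weeks = Mar 19, 1997.
Affinage is complete: Mar 19, 1997 + 35 days = Apr 23, 1997.
Apr 19, 1997 falls between when the first turning is done (Mar 19, 1997) and when affinage is complete (Apr 23, 1997).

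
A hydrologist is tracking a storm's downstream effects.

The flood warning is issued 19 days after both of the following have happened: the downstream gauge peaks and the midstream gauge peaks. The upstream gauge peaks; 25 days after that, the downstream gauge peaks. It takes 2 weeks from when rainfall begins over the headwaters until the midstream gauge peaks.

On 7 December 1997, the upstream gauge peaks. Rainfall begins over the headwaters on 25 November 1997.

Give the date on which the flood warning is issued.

20 January 1998

The upstream gauge peaks: Dec 7, 1997.
The downstream gauge peaks: Dec 7, 1997 + 25 days = Jan 1, 1998.
Rainfall begins over the headwaters: Nov 25, 1997.
The midstream gauge peaks: Nov 25, 1997 + 2 weeks = Dec 9, 1997.
Both prerequisites met — the downstream gauge peaks (Jan 1, 1998), the midstream gauge peaks (Dec 9, 1997); the later is Jan 1, 1998.
The flood warning is issued: Jan 1, 1998 + 19 days = Jan 20, 1998.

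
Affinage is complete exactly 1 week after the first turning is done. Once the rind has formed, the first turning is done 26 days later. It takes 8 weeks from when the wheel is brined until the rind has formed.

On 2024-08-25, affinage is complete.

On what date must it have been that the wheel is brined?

Affinage is complete: Aug 25, 2024.
The first turning is done: Aug 25, 2024 − 1 week = Aug 18, 2024.
The rind has formed: Aug 18, 2024 − 26 days = Jul 23, 2024.
The wheel is brined: Jul 23, 2024 − 8 weeks = May 28, 2024.

2024-05-28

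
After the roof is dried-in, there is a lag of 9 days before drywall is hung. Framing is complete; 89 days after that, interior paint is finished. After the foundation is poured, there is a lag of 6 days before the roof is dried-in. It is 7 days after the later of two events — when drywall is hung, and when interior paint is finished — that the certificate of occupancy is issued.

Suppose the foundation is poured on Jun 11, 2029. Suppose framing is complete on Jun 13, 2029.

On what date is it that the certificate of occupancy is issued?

Sep 17, 2029

The foundation is poured: Jun 11, 2029.
The roof is dried-in: Jun 11, 2029 + 6 days = Jun 17, 2029.
Drywall is hung: Jun 17, 2029 + 9 days = Jun 26, 2029.
Framing is complete: Jun 13, 2029.
Interior paint is finished: Jun 13, 2029 + 89 days = Sep 10, 2029.
Both prerequisites met — drywall is hung (Jun 26, 2029), interior paint is finished (Sep 10, 2029); the later is Sep 10, 2029.
The certificate of occupancy is issued: Sep 10, 2029 + 7 days = Sep 17, 2029.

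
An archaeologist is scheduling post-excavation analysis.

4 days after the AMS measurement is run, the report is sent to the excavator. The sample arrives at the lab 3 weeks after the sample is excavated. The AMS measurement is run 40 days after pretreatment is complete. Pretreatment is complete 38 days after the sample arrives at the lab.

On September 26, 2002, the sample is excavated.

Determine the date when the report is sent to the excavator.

January 7, 2003

The sample is excavated: Sep 26, 2002.
The sample arrives at the lab: Sep 26, 2002 + 3 weeks = Oct 17, 2002.
Pretreatment is complete: Oct 17, 2002 + 38 days = Nov 24, 2002.
The AMS measurement is run: Nov 24, 2002 + 40 days = Jan 3, 2003.
The report is sent to the excavator: Jan 3, 2003 + 4 days = Jan 7, 2003.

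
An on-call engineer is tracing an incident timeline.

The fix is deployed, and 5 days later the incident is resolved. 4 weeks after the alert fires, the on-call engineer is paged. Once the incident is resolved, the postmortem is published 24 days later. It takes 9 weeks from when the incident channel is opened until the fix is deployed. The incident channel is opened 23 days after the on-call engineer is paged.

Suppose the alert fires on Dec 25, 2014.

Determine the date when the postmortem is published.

The alert fires: Dec 25, 2014.
The on-call engineer is paged: Dec 25, 2014 + 4 weeks = Jan 22, 2015.
The incident channel is opened: Jan 22, 2015 + 23 days = Feb 14, 2015.
The fix is deployed: Feb 14, 2015 + 9 weeks = Apr 18, 2015.
The incident is resolved: Apr 18, 2015 + 5 days = Apr 23, 2015.
The postmortem is published: Apr 23, 2015 + 24 days = May 17, 2015.

May 17, 2015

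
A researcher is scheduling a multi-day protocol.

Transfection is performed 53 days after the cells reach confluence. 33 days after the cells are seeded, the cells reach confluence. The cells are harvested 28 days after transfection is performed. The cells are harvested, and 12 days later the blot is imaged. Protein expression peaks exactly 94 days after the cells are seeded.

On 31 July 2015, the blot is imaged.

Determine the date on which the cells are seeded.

27 March 2015

The blot is imaged: Jul 31, 2015.
The cells are harvested: Jul 31, 2015 − 12 days = Jul 19, 2015.
Transfection is performed: Jul 19, 2015 − 28 days = Jun 21, 2015.
The cells reach confluence: Jun 21, 2015 − 53 days = Apr 29, 2015.
The cells are seeded: Apr 29, 2015 − 33 days = Mar 27, 2015.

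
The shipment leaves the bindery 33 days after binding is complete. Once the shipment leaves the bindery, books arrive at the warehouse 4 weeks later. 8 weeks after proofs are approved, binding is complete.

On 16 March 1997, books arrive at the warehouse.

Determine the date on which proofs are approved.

Books arrive at the warehouse: Mar 16, 1997.
The shipment leaves the bindery: Mar 16, 1997 − 4 weeks = Feb 16, 1997.
Binding is complete: Feb 16, 1997 − 33 days = Jan 14, 1997.
Proofs are approved: Jan 14, 1997 − 8 weeks = Nov 19, 1996.

19 November 1996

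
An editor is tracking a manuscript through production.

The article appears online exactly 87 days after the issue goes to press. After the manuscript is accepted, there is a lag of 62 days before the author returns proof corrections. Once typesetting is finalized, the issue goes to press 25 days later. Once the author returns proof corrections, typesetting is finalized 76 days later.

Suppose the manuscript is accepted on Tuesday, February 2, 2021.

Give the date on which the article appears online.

The manuscript is accepted: Feb 2, 2021.
The author returns proof corrections: Feb 2, 2021 + 62 days = Apr 5, 2021.
Typesetting is finalized: Apr 5, 2021 + 76 days = Jun 20, 2021.
The issue goes to press: Jun 20, 2021 + 25 days = Jul 15, 2021.
The article appears online: Jul 15, 2021 + 87 days = Oct 10, 2021.

Sunday, October 10, 2021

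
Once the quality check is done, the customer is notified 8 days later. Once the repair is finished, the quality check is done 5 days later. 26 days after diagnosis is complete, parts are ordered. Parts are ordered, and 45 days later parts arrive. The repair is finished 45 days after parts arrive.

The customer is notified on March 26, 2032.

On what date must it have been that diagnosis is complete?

The customer is notified: Mar 26, 2032.
The quality check is done: Mar 26, 2032 − 8 days = Mar 18, 2032.
The repair is finished: Mar 18, 2032 − 5 days = Mar 13, 2032.
Parts arrive: Mar 13, 2032 − 45 days = Jan 28, 2032.
Parts are ordered: Jan 28, 2032 − 45 days = Dec 14, 2031.
Diagnosis is complete: Dec 14, 2031 − 26 days = Nov 18, 2031.

November 18, 2031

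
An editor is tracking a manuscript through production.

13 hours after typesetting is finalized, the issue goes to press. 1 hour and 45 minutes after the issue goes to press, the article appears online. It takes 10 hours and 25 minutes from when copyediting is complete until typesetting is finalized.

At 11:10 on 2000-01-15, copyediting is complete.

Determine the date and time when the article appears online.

Copyediting is complete: 11:10 Jan 15, 2000.
Typesetting is finalized: 11:10 Jan 15, 2000 + 10h25m = 21:35 Jan 15, 2000.
The issue goes to press: 21:35 Jan 15, 2000 + 13h = 10:35 Jan 16, 2000.
The article appears online: 10:35 Jan 16, 2000 + 1h45m = 12:20 Jan 16, 2000.

12:20 on 2000-01-16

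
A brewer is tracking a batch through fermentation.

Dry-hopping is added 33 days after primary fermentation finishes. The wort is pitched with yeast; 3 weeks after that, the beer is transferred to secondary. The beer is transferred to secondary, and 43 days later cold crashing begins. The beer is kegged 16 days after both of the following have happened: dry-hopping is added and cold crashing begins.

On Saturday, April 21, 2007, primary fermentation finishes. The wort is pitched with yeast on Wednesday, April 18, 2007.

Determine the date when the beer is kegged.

Saturday, July 7, 2007

Primary fermentation finishes: Apr 21, 2007.
Dry-hopping is added: Apr 21, 2007 + 33 days = May 24, 2007.
The wort is pitched with yeast: Apr 18, 2007.
The beer is transferred to secondary: Apr 18, 2007 + 3 weeks = May 9, 2007.
Cold crashing begins: May 9, 2007 + 43 days = Jun 21, 2007.
Both prerequisites met — dry-hopping is added (May 24, 2007), cold crashing begins (Jun 21, 2007); the later is Jun 21, 2007.
The beer is kegged: Jun 21, 2007 + 16 days = Jul 7, 2007.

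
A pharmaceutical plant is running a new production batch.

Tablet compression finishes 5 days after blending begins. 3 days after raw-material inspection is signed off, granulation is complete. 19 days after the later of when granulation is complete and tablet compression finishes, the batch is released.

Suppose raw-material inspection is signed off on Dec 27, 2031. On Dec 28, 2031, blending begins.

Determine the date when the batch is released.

Raw-material inspection is signed off: Dec 27, 2031.
Granulation is complete: Dec 27, 2031 + 3 days = Dec 30, 2031.
Blending begins: Dec 28, 2031.
Tablet compression finishes: Dec 28, 2031 + 5 days = Jan 2, 2032.
Both prerequisites met — granulation is complete (Dec 30, 2031), tablet compression finishes (Jan 2, 2032); the later is Jan 2, 2032.
The batch is released: Jan 2, 2032 + 19 days = Jan 21, 2032.

Jan 21, 2032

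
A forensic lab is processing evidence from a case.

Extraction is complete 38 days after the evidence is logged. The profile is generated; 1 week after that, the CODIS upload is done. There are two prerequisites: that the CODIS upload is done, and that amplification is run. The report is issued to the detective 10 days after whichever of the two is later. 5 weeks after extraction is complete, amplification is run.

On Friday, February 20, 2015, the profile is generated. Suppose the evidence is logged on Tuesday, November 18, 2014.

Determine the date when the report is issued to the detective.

The profile is generated: Feb 20, 2015.
The CODIS upload is done: Feb 20, 2015 + 1 week = Feb 27, 2015.
The evidence is logged: Nov 18, 2014.
Extraction is complete: Nov 18, 2014 + 38 days = Dec 26, 2014.
Amplification is run: Dec 26, 2014 + 5 weeks = Jan 30, 2015.
Both prerequisites met — the CODIS upload is done (Feb 27, 2015), amplification is run (Jan 30, 2015); the later is Feb 27, 2015.
The report is issued to the detective: Feb 27, 2015 + 10 days = Mar 9, 2015.

Monday, March 9, 2015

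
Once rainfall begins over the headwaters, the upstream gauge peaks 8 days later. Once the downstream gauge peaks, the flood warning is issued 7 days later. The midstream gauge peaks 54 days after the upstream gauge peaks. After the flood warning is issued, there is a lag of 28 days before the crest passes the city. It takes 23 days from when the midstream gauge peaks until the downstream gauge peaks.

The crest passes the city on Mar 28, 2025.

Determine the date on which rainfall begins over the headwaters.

Nov 28, 2024

The crest passes the city: Mar 28, 2025.
The flood warning is issued: Mar 28, 2025 − 28 days = Feb 28, 2025.
The downstream gauge peaks: Feb 28, 2025 − 7 days = Feb 21, 2025.
The midstream gauge peaks: Feb 21, 2025 − 23 days = Jan 29, 2025.
The upstream gauge peaks: Jan 29, 2025 − 54 days = Dec 6, 2024.
Rainfall begins over the headwaters: Dec 6, 2024 − 8 days = Nov 28, 2024.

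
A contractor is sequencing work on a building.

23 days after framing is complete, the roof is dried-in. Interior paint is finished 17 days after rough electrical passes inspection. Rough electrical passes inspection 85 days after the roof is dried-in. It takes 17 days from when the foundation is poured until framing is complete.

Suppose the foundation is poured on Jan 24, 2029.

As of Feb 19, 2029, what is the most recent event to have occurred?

The foundation is poured: Jan 24, 2029.
Framing is complete: Jan 24, 2029 + 17 days = Feb 10, 2029.
The roof is dried-in: Feb 10, 2029 + 23 days = Mar 5, 2029.
Rough electrical passes inspection: Mar 5, 2029 + 85 days = May 29, 2029.
Interior paint is finished: May 29, 2029 + 17 days = Jun 15, 2029.
Feb 19, 2029 falls between when framing is complete (Feb 10, 2029) and when the roof is dried-in (Mar 5, 2029).

Framing is complete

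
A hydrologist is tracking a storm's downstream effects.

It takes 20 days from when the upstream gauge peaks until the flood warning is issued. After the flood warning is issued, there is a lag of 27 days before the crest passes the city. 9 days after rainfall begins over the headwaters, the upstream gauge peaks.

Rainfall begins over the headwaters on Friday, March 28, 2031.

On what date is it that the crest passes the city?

Rainfall begins over the headwaters: Mar 28, 2031.
The upstream gauge peaks: Mar 28, 2031 + 9 days = Apr 6, 2031.
The flood warning is issued: Apr 6, 2031 + 20 days = Apr 26, 2031.
The crest passes the city: Apr 26, 2031 + 27 days = May 23, 2031.

Friday, May 23, 2031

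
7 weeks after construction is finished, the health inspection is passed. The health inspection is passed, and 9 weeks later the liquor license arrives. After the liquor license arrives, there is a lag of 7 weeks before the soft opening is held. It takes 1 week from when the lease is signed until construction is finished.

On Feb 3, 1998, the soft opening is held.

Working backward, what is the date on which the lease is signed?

Aug 19, 1997

The soft opening is held: Feb 3, 1998.
The liquor license arrives: Feb 3, 1998 − 7 weeks = Dec 16, 1997.
The health inspection is passed: Dec 16, 1997 − 9 weeks = Oct 14, 1997.
Construction is finished: Oct 14, 1997 − 7 weeks = Aug 26, 1997.
The lease is signed: Aug 26, 1997 − 1 week = Aug 19, 1997.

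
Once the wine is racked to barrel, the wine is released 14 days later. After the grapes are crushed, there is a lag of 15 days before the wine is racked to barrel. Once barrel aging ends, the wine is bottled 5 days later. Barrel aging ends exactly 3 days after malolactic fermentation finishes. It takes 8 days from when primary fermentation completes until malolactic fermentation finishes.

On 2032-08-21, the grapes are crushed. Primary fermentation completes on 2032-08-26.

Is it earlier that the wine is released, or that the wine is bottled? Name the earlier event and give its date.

The wine is bottled — 2032-09-11

The grapes are crushed: Aug 21, 2032.
The wine is racked to barrel: Aug 21, 2032 + 15 days = Sep 5, 2032.
The wine is released: Sep 5, 2032 + 14 days = Sep 19, 2032.
Primary fermentation completes: Aug 26, 2032.
Malolactic fermentation finishes: Aug 26, 2032 + 8 days = Sep 3, 2032.
Barrel aging ends: Sep 3, 2032 + 3 days = Sep 6, 2032.
The wine is bottled: Sep 6, 2032 + 5 days = Sep 11, 2032.
Comparing: the wine is released on Sep 19, 2032 vs the wine is bottled on Sep 11, 2032. Earlier: the wine is bottled.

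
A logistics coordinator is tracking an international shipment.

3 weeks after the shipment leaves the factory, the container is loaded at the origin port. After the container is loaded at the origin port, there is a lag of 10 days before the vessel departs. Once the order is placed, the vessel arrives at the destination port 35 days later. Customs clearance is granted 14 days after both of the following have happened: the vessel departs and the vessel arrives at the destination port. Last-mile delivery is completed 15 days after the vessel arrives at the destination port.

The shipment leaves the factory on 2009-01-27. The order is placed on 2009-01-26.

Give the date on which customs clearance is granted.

2009-03-16

The shipment leaves the factory: Jan 27, 2009.
The container is loaded at the origin port: Jan 27, 2009 + 3 weeks = Feb 17, 2009.
The vessel departs: Feb 17, 2009 + 10 days = Feb 27, 2009.
The order is placed: Jan 26, 2009.
The vessel arrives at the destination port: Jan 26, 2009 + 35 days = Mar 2, 2009.
Both prerequisites met — the vessel departs (Feb 27, 2009), the vessel arrives at the destination port (Mar 2, 2009); the later is Mar 2, 2009.
Customs clearance is granted: Mar 2, 2009 + 14 days = Mar 16, 2009.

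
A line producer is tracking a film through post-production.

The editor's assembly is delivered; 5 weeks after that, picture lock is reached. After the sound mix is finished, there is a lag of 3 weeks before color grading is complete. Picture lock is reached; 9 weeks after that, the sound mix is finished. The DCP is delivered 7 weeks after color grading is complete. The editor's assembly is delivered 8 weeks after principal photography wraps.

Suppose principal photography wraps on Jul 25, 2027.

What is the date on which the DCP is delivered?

Principal photography wraps: Jul 25, 2027.
The editor's assembly is delivered: Jul 25, 2027 + 8 weeks = Sep 19, 2027.
Picture lock is reached: Sep 19, 2027 + 5 weeks = Oct 24, 2027.
The sound mix is finished: Oct 24, 2027 + 9 weeks = Dec 26, 2027.
Color grading is complete: Dec 26, 2027 + 3 weeks = Jan 16, 2028.
The DCP is delivered: Jan 16, 2028 + 7 weeks = Mar 5, 2028.

Mar 5, 2028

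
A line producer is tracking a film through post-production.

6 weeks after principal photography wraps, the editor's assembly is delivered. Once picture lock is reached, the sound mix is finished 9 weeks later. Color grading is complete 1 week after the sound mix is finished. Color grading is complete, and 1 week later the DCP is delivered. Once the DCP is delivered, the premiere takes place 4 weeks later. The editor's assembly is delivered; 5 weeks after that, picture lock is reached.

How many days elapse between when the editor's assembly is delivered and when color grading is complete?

Causal path: the editor's assembly is delivered → picture lock is reached → the sound mix is finished → color grading is complete.
Total delay along the path: 5 + 9 + 1 weeks = 15 weeks = 105 days.

105 days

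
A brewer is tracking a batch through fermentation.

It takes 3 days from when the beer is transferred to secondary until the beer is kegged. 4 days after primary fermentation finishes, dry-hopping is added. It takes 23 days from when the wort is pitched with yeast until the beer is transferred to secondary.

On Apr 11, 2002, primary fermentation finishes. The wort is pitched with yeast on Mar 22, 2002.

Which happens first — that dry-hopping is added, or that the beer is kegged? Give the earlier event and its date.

Dry-hopping is added — Apr 15, 2002

Primary fermentation finishes: Apr 11, 2002.
Dry-hopping is added: Apr 11, 2002 + 4 days = Apr 15, 2002.
The wort is pitched with yeast: Mar 22, 2002.
The beer is transferred to secondary: Mar 22, 2002 + 23 days = Apr 14, 2002.
The beer is kegged: Apr 14, 2002 + 3 days = Apr 17, 2002.
Comparing: dry-hopping is added on Apr 15, 2002 vs the beer is kegged on Apr 17, 2002. Earlier: dry-hopping is added.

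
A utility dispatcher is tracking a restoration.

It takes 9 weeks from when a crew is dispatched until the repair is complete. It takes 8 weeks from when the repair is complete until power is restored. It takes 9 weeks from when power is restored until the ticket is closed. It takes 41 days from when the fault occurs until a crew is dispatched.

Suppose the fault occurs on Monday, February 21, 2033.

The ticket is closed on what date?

The fault occurs: Feb 21, 2033.
A crew is dispatched: Feb 21, 2033 + 41 days = Apr 3, 2033.
The repair is complete: Apr 3, 2033 + 9 weeks = Jun 5, 2033.
Power is restored: Jun 5, 2033 + 8 weeks = Jul 31, 2033.
The ticket is closed: Jul 31, 2033 + 9 weeks = Oct 2, 2033.

Sunday, October 2, 2033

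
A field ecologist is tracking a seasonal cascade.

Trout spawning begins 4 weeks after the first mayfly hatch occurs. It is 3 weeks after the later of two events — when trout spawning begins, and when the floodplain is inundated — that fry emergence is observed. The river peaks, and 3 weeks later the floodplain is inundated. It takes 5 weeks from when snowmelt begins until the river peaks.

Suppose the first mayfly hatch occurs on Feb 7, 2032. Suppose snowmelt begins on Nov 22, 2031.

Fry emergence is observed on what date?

Mar 27, 2032

The first mayfly hatch occurs: Feb 7, 2032.
Trout spawning begins: Feb 7, 2032 + 4 weeks = Mar 6, 2032.
Snowmelt begins: Nov 22, 2031.
The river peaks: Nov 22, 2031 + 5 weeks = Dec 27, 2031.
The floodplain is inundated: Dec 27, 2031 + 3 weeks = Jan 17, 2032.
Both prerequisites met — trout spawning begins (Mar 6, 2032), the floodplain is inundated (Jan 17, 2032); the later is Mar 6, 2032.
Fry emergence is observed: Mar 6, 2032 + 3 weeks = Mar 27, 2032.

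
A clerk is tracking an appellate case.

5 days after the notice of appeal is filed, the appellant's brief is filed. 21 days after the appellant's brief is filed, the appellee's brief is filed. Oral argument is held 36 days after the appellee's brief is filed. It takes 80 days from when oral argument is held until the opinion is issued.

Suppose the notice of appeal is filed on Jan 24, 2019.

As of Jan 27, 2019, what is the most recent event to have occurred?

The notice of appeal is filed

The notice of appeal is filed: Jan 24, 2019.
The appellant's brief is filed: Jan 24, 2019 + 5 days = Jan 29, 2019.
The appellee's brief is filed: Jan 29, 2019 + 21 days = Feb 19, 2019.
Oral argument is held: Feb 19, 2019 + 36 days = Mar 27, 2019.
The opinion is issued: Mar 27, 2019 + 80 days = Jun 15, 2019.
Jan 27, 2019 falls between when the notice of appeal is filed (Jan 24, 2019) and when the appellant's brief is filed (Jan 29, 2019).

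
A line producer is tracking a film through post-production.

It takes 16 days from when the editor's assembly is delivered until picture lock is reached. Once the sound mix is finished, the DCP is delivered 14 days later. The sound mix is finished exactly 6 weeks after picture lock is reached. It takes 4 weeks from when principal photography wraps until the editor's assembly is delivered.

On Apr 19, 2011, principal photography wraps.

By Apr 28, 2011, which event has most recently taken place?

Principal photography wraps: Apr 19, 2011.
The editor's assembly is delivered: Apr 19, 2011 + 4 weeks = May 17, 2011.
Picture lock is reached: May 17, 2011 + 16 days = Jun 2, 2011.
The sound mix is finished: Jun 2, 2011 + 6 weeks = Jul 14, 2011.
The DCP is delivered: Jul 14, 2011 + 14 days = Jul 28, 2011.
Apr 28, 2011 falls between when principal photography wraps (Apr 19, 2011) and when the editor's assembly is delivered (May 17, 2011).

Principal photography wraps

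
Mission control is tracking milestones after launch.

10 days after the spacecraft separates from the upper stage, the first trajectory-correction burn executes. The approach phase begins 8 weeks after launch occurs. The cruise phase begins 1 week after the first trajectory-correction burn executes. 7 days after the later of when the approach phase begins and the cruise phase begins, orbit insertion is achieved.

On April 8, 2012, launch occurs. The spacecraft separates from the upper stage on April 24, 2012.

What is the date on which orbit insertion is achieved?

Launch occurs: Apr 8, 2012.
The approach phase begins: Apr 8, 2012 + 8 weeks = Jun 3, 2012.
The spacecraft separates from the upper stage: Apr 24, 2012.
The first trajectory-correction burn executes: Apr 24, 2012 + 10 days = May 4, 2012.
The cruise phase begins: May 4, 2012 + 1 week = May 11, 2012.
Both prerequisites met — the approach phase begins (Jun 3, 2012), the cruise phase begins (May 11, 2012); the later is Jun 3, 2012.
Orbit insertion is achieved: Jun 3, 2012 + 7 days = Jun 10, 2012.

June 10, 2012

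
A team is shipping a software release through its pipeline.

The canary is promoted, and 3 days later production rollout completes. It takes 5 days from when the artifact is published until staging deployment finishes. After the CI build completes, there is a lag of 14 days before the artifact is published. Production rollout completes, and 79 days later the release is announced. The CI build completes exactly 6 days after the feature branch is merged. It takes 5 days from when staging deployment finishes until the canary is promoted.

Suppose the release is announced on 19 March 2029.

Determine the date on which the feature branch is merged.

The release is announced: Mar 19, 2029.
Production rollout completes: Mar 19, 2029 − 79 days = Dec 30, 2028.
The canary is promoted: Dec 30, 2028 − 3 days = Dec 27, 2028.
Staging deployment finishes: Dec 27, 2028 − 5 days = Dec 22, 2028.
The artifact is published: Dec 22, 2028 − 5 days = Dec 17, 2028.
The CI build completes: Dec 17, 2028 − 14 days = Dec 3, 2028.
The feature branch is merged: Dec 3, 2028 − 6 days = Nov 27, 2028.

27 November 2028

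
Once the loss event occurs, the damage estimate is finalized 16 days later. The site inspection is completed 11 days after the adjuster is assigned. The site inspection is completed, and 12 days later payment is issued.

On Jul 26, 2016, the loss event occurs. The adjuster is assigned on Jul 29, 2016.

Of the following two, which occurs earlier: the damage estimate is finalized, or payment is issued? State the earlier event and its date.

The loss event occurs: Jul 26, 2016.
The damage estimate is finalized: Jul 26, 2016 + 16 days = Aug 11, 2016.
The adjuster is assigned: Jul 29, 2016.
The site inspection is completed: Jul 29, 2016 + 11 days = Aug 9, 2016.
Payment is issued: Aug 9, 2016 + 12 days = Aug 21, 2016.
Comparing: the damage estimate is finalized on Aug 11, 2016 vs payment is issued on Aug 21, 2016. Earlier: the damage estimate is finalized.

The damage estimate is finalized — Aug 11, 2016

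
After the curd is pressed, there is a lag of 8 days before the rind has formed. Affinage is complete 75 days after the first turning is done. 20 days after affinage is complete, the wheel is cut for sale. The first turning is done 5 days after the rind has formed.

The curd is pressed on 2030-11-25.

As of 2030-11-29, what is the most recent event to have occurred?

The curd is pressed: Nov 25, 2030.
The rind has formed: Nov 25, 2030 + 8 days = Dec 3, 2030.
The first turning is done: Dec 3, 2030 + 5 days = Dec 8, 2030.
Affinage is complete: Dec 8, 2030 + 75 days = Feb 21, 2031.
The wheel is cut for sale: Feb 21, 2031 + 20 days = Mar 13, 2031.
Nov 29, 2030 falls between when the curd is pressed (Nov 25, 2030) and when the rind has formed (Dec 3, 2030).

The curd is pressed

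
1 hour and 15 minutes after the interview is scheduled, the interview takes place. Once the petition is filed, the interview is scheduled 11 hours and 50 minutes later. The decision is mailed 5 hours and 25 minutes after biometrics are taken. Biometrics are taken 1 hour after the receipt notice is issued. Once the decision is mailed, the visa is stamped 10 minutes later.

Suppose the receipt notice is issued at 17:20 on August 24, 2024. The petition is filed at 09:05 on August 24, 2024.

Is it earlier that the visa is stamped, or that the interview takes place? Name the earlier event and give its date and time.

The receipt notice is issued: 17:20 Aug 24, 2024.
Biometrics are taken: 17:20 Aug 24, 2024 + 1h = 18:20 Aug 24, 2024.
The decision is mailed: 18:20 Aug 24, 2024 + 5h25m = 23:45 Aug 24, 2024.
The visa is stamped: 23:45 Aug 24, 2024 + 10m = 23:55 Aug 24, 2024.
The petition is filed: 09:05 Aug 24, 2024.
The interview is scheduled: 09:05 Aug 24, 2024 + 11h50m = 20:55 Aug 24, 2024.
The interview takes place: 20:55 Aug 24, 2024 + 1h15m = 22:10 Aug 24, 2024.
Comparing: the visa is stamped at 23:55 Aug 24, 2024 vs the interview takes place at 22:10 Aug 24, 2024. Earlier: the interview takes place.

The interview takes place — 22:10 on August 24, 2024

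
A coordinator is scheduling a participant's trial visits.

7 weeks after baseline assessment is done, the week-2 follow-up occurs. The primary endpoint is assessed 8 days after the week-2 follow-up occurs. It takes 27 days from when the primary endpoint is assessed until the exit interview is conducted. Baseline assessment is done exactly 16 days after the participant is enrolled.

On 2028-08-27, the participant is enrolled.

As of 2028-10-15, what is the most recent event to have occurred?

The participant is enrolled: Aug 27, 2028.
Baseline assessment is done: Aug 27, 2028 + 16 days = Sep 12, 2028.
The week-2 follow-up occurs: Sep 12, 2028 + 7 weeks = Oct 31, 2028.
The primary endpoint is assessed: Oct 31, 2028 + 8 days = Nov 8, 2028.
The exit interview is conducted: Nov 8, 2028 + 27 days = Dec 5, 2028.
Oct 15, 2028 falls between when baseline assessment is done (Sep 12, 2028) and when the week-2 follow-up occurs (Oct 31, 2028).

Baseline assessment is done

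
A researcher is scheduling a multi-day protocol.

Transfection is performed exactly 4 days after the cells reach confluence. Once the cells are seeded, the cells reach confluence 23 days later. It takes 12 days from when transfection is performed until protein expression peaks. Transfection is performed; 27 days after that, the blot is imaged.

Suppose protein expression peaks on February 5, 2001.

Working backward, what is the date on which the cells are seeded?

Protein expression peaks: Feb 5, 2001.
Transfection is performed: Feb 5, 2001 − 12 days = Jan 24, 2001.
The cells reach confluence: Jan 24, 2001 − 4 days = Jan 20, 2001.
The cells are seeded: Jan 20, 2001 − 23 days = Dec 28, 2000.

December 28, 2000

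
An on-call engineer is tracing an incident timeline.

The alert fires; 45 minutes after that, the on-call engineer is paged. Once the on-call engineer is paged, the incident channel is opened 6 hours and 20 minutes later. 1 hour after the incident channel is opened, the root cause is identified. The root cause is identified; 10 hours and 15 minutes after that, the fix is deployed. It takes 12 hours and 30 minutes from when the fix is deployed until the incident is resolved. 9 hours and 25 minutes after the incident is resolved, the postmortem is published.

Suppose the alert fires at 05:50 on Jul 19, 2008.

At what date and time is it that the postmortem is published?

The alert fires: 05:50 Jul 19, 2008.
The on-call engineer is paged: 05:50 Jul 19, 2008 + 45m = 06:35 Jul 19, 2008.
The incident channel is opened: 06:35 Jul 19, 2008 + 6h20m = 12:55 Jul 19, 2008.
The root cause is identified: 12:55 Jul 19, 2008 + 1h = 13:55 Jul 19, 2008.
The fix is deployed: 13:55 Jul 19, 2008 + 10h15m = 00:10 Jul 20, 2008.
The incident is resolved: 00:10 Jul 20, 2008 + 12h30m = 12:40 Jul 20, 2008.
The postmortem is published: 12:40 Jul 20, 2008 + 9h25m = 22:05 Jul 20, 2008.

22:05 on Jul 20, 2008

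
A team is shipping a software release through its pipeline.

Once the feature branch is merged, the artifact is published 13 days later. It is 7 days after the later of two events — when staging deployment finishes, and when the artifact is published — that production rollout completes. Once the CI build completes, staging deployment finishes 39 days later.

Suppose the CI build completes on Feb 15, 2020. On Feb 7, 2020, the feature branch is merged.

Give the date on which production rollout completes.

Apr 1, 2020

The CI build completes: Feb 15, 2020.
Staging deployment finishes: Feb 15, 2020 + 39 days = Mar 25, 2020.
The feature branch is merged: Feb 7, 2020.
The artifact is published: Feb 7, 2020 + 13 days = Feb 20, 2020.
Both prerequisites met — staging deployment finishes (Mar 25, 2020), the artifact is published (Feb 20, 2020); the later is Mar 25, 2020.
Production rollout completes: Mar 25, 2020 + 7 days = Apr 1, 2020.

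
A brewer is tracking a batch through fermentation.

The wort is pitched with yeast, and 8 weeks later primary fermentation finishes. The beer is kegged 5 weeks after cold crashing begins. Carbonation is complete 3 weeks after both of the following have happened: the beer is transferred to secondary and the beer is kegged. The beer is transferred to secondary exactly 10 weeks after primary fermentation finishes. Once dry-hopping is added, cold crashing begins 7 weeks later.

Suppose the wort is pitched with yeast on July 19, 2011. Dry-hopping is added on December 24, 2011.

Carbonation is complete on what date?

April 7, 2012

The wort is pitched with yeast: Jul 19, 2011.
Primary fermentation finishes: Jul 19, 2011 + 8 weeks = Sep 13, 2011.
The beer is transferred to secondary: Sep 13, 2011 + 10 weeks = Nov 22, 2011.
Dry-hopping is added: Dec 24, 2011.
Cold crashing begins: Dec 24, 2011 + 7 weeks = Feb 11, 2012.
The beer is kegged: Feb 11, 2012 + 5 weeks = Mar 17, 2012.
Both prerequisites met — the beer is transferred to secondary (Nov 22, 2011), the beer is kegged (Mar 17, 2012); the later is Mar 17, 2012.
Carbonation is complete: Mar 17, 2012 + 3 weeks = Apr 7, 2012.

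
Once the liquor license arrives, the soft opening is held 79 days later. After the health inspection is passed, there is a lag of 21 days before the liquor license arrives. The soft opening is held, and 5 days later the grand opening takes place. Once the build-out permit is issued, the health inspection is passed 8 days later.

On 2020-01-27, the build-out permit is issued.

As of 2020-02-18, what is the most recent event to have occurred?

The health inspection is passed

The build-out permit is issued: Jan 27, 2020.
The health inspection is passed: Jan 27, 2020 + 8 days = Feb 4, 2020.
The liquor license arrives: Feb 4, 2020 + 21 days = Feb 25, 2020.
The soft opening is held: Feb 25, 2020 + 79 days = May 14, 2020.
The grand opening takes place: May 14, 2020 + 5 days = May 19, 2020.
Feb 18, 2020 falls between when the health inspection is passed (Feb 4, 2020) and when the liquor license arrives (Feb 25, 2020).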